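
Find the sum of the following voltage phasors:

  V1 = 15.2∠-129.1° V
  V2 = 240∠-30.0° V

Step 1 — Convert each phasor to rectangular form:
  V1 = 15.2·(cos(-129.1°) + j·sin(-129.1°)) = -9.586 - j11.8 V
  V2 = 240·(cos(-30.0°) + j·sin(-30.0°)) = 207.8 - j120 V
Step 2 — Sum components: V_total = 198.3 - j131.8 V.
Step 3 — Convert to polar: |V_total| = 238.1 V, ∠V_total = -33.6°.

V_total = 238.1∠-33.6° V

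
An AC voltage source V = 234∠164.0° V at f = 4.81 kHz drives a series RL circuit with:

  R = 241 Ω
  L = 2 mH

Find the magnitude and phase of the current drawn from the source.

Step 1 — Angular frequency: ω = 2π·f = 2π·4810 = 3.022e+04 rad/s.
Step 2 — Component impedances:
  R: Z = R = 241 Ω
  L: Z = jωL = j·3.022e+04·0.002 = 0 + j60.44 Ω
Step 3 — Series combination: Z_total = R + L = 241 + j60.44 Ω = 248.5∠14.1° Ω.
Step 4 — Source phasor: V = 234∠164.0° V = -224.9 + j64.5 V.
Step 5 — Ohm's law: I = V / Z_total = (-224.9 + j64.5) / (241 + j60.44) = -0.815 + j0.472 A.
Step 6 — Convert to polar: |I| = 0.9418 A, ∠I = 149.9°.

I = 0.9418∠149.9° A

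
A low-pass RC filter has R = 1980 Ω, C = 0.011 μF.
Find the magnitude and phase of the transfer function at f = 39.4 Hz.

Step 1 — Angular frequency: ω = 2π·39.4 = 247.6 rad/s.
Step 2 — Transfer function: H(jω) = 1/(1 + jωRC).
Step 3 — Denominator: 1 + jωRC = 1 + j·247.6·1980·1.1e-08 = 1 + j0.005392.
Step 4 — H = 1 - j0.005392.
Step 5 — Magnitude: |H| = 1 (-0.0 dB); phase: φ = -0.3°.

|H| = 1 (-0.0 dB), φ = -0.3°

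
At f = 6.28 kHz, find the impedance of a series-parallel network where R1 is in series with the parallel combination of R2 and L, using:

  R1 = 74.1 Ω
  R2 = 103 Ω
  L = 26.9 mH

Step 1 — Angular frequency: ω = 2π·f = 2π·6280 = 3.946e+04 rad/s.
Step 2 — Component impedances:
  R1: Z = R = 74.1 Ω
  R2: Z = R = 103 Ω
  L: Z = jωL = j·3.946e+04·0.0269 = 0 + j1061 Ω
Step 3 — Parallel branch: R2 || L = 1/(1/R2 + 1/L) = 102 + j9.902 Ω.
Step 4 — Series with R1: Z_total = R1 + (R2 || L) = 176.1 + j9.902 Ω = 176.4∠3.2° Ω.

Z = 176.1 + j9.902 Ω = 176.4∠3.2° Ω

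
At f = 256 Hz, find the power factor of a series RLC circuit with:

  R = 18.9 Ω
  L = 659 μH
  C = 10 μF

Step 1 — Angular frequency: ω = 2π·f = 2π·256 = 1608 rad/s.
Step 2 — Component impedances:
  R: Z = R = 18.9 Ω
  L: Z = jωL = j·1608·0.000659 = 0 + j1.06 Ω
  C: Z = 1/(jωC) = -j/(ω·C) = 0 - j62.17 Ω
Step 3 — Series combination: Z_total = R + L + C = 18.9 - j61.11 Ω = 63.97∠-72.8° Ω.
Step 4 — Power factor: PF = cos(φ) = Re(Z)/|Z| = 18.9/63.97 = 0.2955.
Step 5 — Type: Im(Z) = -61.11 ⇒ leading (phase φ = -72.8°).

PF = 0.2955 (leading, φ = -72.8°)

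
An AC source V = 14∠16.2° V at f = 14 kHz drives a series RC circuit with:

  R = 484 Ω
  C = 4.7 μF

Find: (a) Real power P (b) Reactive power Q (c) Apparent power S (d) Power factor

Step 1 — Angular frequency: ω = 2π·f = 2π·1.4e+04 = 8.796e+04 rad/s.
Step 2 — Component impedances:
  R: Z = R = 484 Ω
  C: Z = 1/(jωC) = -j/(ω·C) = 0 - j2.419 Ω
Step 3 — Series combination: Z_total = R + C = 484 - j2.419 Ω = 484∠-0.3° Ω.
Step 4 — Source phasor: V = 14∠16.2° V = 13.44 + j3.906 V.
Step 5 — Current: I = V / Z = 0.02774 + j0.008209 A = 0.02893∠16.5° A.
Step 6 — Complex power: S = V·I* = 0.4049 - j0.002024 VA.
Step 7 — Real power: P = Re(S) = 0.4049 W.
Step 8 — Reactive power: Q = Im(S) = -0.002024 VAR.
Step 9 — Apparent power: |S| = 0.405 VA.
Step 10 — Power factor: PF = P/|S| = 1 (leading).

(a) P = 0.4049 W  (b) Q = -0.002024 VAR  (c) S = 0.405 VA  (d) PF = 1 (leading)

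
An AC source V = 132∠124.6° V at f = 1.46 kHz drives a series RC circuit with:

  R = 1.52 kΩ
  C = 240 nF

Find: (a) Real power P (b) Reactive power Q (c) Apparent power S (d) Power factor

Step 1 — Angular frequency: ω = 2π·f = 2π·1460 = 9173 rad/s.
Step 2 — Component impedances:
  R: Z = R = 1520 Ω
  C: Z = 1/(jωC) = -j/(ω·C) = 0 - j454.2 Ω
Step 3 — Series combination: Z_total = R + C = 1520 - j454.2 Ω = 1586∠-16.6° Ω.
Step 4 — Source phasor: V = 132∠124.6° V = -74.96 + j108.7 V.
Step 5 — Current: I = V / Z = -0.06488 + j0.0521 A = 0.08321∠141.2° A.
Step 6 — Complex power: S = V·I* = 10.52 - j3.145 VA.
Step 7 — Real power: P = Re(S) = 10.52 W.
Step 8 — Reactive power: Q = Im(S) = -3.145 VAR.
Step 9 — Apparent power: |S| = 10.98 VA.
Step 10 — Power factor: PF = P/|S| = 0.9581 (leading).

(a) P = 10.52 W  (b) Q = -3.145 VAR  (c) S = 10.98 VA  (d) PF = 0.9581 (leading)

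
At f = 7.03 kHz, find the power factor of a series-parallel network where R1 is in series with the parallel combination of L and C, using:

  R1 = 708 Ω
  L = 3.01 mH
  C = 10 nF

Step 1 — Angular frequency: ω = 2π·f = 2π·7030 = 4.417e+04 rad/s.
Step 2 — Component impedances:
  R1: Z = R = 708 Ω
  L: Z = jωL = j·4.417e+04·0.00301 = 0 + j133 Ω
  C: Z = 1/(jωC) = -j/(ω·C) = 0 - j2264 Ω
Step 3 — Parallel branch: L || C = 1/(1/L + 1/C) = 0 + j141.2 Ω.
Step 4 — Series with R1: Z_total = R1 + (L || C) = 708 + j141.2 Ω = 722∠11.3° Ω.
Step 5 — Power factor: PF = cos(φ) = Re(Z)/|Z| = 708/721.95 = 0.9807.
Step 6 — Type: Im(Z) = 141.2 ⇒ lagging (phase φ = 11.3°).

PF = 0.9807 (lagging, φ = 11.3°)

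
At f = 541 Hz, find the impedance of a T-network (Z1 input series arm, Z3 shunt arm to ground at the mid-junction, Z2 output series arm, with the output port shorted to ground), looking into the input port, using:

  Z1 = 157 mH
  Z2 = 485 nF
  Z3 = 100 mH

Step 1 — Angular frequency: ω = 2π·f = 2π·541 = 3399 rad/s.
Step 2 — Component impedances:
  Z1: Z = jωL = j·3399·0.157 = 0 + j533.7 Ω
  Z2: Z = 1/(jωC) = -j/(ω·C) = 0 - j606.6 Ω
  Z3: Z = jωL = j·3399·0.1 = 0 + j339.9 Ω
Step 3 — With the output port shorted to ground, the output series arm Z2 runs from the junction to ground; the shunt arm Z3 also runs from the junction to ground. They appear in parallel: Z3 || Z2 = 0 + j773.2 Ω.
Step 4 — Series with input arm Z1: Z_in = Z1 + (Z3 || Z2) = 0 + j1307 Ω = 1307∠90.0° Ω.

Z = 0 + j1307 Ω = 1307∠90.0° Ω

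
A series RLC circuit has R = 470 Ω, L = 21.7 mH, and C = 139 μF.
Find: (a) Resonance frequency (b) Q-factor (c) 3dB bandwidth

Step 1 — Resonance: ω₀ = 1/√(LC) = 1/√(0.0217·0.000139) = 575.8 rad/s.
Step 2 — f₀ = ω₀/(2π) = 91.64 Hz.
Step 3 — Series Q: Q = ω₀L/R = 575.8·0.0217/470 = 0.02658.
Step 4 — Bandwidth: Δω = ω₀/Q = 2.166e+04 rad/s; BW = Δω/(2π) = 3447 Hz.

(a) f₀ = 91.64 Hz  (b) Q = 0.02658  (c) BW = 3447 Hz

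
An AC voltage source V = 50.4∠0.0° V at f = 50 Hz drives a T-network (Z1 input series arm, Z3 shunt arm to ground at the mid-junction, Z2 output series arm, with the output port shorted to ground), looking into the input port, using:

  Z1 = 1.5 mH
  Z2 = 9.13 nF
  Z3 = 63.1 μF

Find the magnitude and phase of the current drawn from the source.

Step 1 — Angular frequency: ω = 2π·f = 2π·50 = 314.2 rad/s.
Step 2 — Component impedances:
  Z1: Z = jωL = j·314.2·0.0015 = 0 + j0.4712 Ω
  Z2: Z = 1/(jωC) = -j/(ω·C) = 0 - j3.486e+05 Ω
  Z3: Z = 1/(jωC) = -j/(ω·C) = 0 - j50.45 Ω
Step 3 — With the output port shorted to ground, the output series arm Z2 runs from the junction to ground; the shunt arm Z3 also runs from the junction to ground. They appear in parallel: Z3 || Z2 = 0 - j50.44 Ω.
Step 4 — Series with input arm Z1: Z_in = Z1 + (Z3 || Z2) = 0 - j49.97 Ω = 49.97∠-90.0° Ω.
Step 5 — Source phasor: V = 50.4∠0.0° V = 50.4 V.
Step 6 — Ohm's law: I = V / Z_total = (50.4) / (0 - j49.97) = 0 + j1.009 A.
Step 7 — Convert to polar: |I| = 1.009 A, ∠I = 90.0°.

I = 1.009∠90.0° A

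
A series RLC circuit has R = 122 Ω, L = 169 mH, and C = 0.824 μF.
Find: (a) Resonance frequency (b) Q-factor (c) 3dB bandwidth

Step 1 — Resonance condition Im(Z)=0 gives ω₀ = 1/√(LC).
Step 2 — ω₀ = 1/√(0.169·8.24e-07) = 2680 rad/s.
Step 3 — f₀ = ω₀/(2π) = 426.5 Hz.
Step 4 — Series Q: Q = ω₀L/R = 2680·0.169/122 = 3.712.
Step 5 — 3dB bandwidth: Δω = ω₀/Q = 721.9 rad/s; BW = Δω/(2π) = 114.9 Hz.

(a) f₀ = 426.5 Hz  (b) Q = 3.712  (c) BW = 114.9 Hz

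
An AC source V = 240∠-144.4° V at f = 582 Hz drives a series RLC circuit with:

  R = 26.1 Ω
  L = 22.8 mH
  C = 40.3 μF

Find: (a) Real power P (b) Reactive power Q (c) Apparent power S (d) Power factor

Step 1 — Angular frequency: ω = 2π·f = 2π·582 = 3657 rad/s.
Step 2 — Component impedances:
  R: Z = R = 26.1 Ω
  L: Z = jωL = j·3657·0.0228 = 0 + j83.38 Ω
  C: Z = 1/(jωC) = -j/(ω·C) = 0 - j6.786 Ω
Step 3 — Series combination: Z_total = R + L + C = 26.1 + j76.59 Ω = 80.91∠71.2° Ω.
Step 4 — Source phasor: V = 240∠-144.4° V = -195.1 - j139.7 V.
Step 5 — Current: I = V / Z = -2.412 + j1.726 A = 2.966∠144.4° A.
Step 6 — Complex power: S = V·I* = 229.6 + j673.8 VA.
Step 7 — Real power: P = Re(S) = 229.6 W.
Step 8 — Reactive power: Q = Im(S) = 673.8 VAR.
Step 9 — Apparent power: |S| = 711.9 VA.
Step 10 — Power factor: PF = P/|S| = 0.3226 (lagging).

(a) P = 229.6 W  (b) Q = 673.8 VAR  (c) S = 711.9 VA  (d) PF = 0.3226 (lagging)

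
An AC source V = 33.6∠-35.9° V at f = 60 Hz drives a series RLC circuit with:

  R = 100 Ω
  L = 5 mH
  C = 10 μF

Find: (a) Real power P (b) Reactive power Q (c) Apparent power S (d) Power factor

Step 1 — Angular frequency: ω = 2π·f = 2π·60 = 377 rad/s.
Step 2 — Component impedances:
  R: Z = R = 100 Ω
  L: Z = jωL = j·377·0.005 = 0 + j1.885 Ω
  C: Z = 1/(jωC) = -j/(ω·C) = 0 - j265.3 Ω
Step 3 — Series combination: Z_total = R + L + C = 100 - j263.4 Ω = 281.7∠-69.2° Ω.
Step 4 — Source phasor: V = 33.6∠-35.9° V = 27.22 - j19.7 V.
Step 5 — Current: I = V / Z = 0.09967 + j0.0655 A = 0.1193∠33.3° A.
Step 6 — Complex power: S = V·I* = 1.422 - j3.746 VA.
Step 7 — Real power: P = Re(S) = 1.422 W.
Step 8 — Reactive power: Q = Im(S) = -3.746 VAR.
Step 9 — Apparent power: |S| = 4.007 VA.
Step 10 — Power factor: PF = P/|S| = 0.355 (leading).

(a) P = 1.422 W  (b) Q = -3.746 VAR  (c) S = 4.007 VA  (d) PF = 0.355 (leading)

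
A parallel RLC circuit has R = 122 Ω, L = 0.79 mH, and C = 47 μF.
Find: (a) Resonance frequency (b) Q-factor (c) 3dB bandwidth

Step 1 — Resonance: ω₀ = 1/√(LC) = 1/√(0.00079·4.7e-05) = 5190 rad/s.
Step 2 — f₀ = ω₀/(2π) = 826 Hz.
Step 3 — Parallel Q: Q = R/(ω₀L) = 122/(5190·0.00079) = 29.76.
Step 4 — Bandwidth: Δω = ω₀/Q = 174.4 rad/s; BW = Δω/(2π) = 27.76 Hz.

(a) f₀ = 826 Hz  (b) Q = 29.76  (c) BW = 27.76 Hz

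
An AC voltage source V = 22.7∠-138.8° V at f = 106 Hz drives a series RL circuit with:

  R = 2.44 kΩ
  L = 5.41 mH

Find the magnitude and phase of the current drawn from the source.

Step 1 — Angular frequency: ω = 2π·f = 2π·106 = 666 rad/s.
Step 2 — Component impedances:
  R: Z = R = 2440 Ω
  L: Z = jωL = j·666·0.00541 = 0 + j3.603 Ω
Step 3 — Series combination: Z_total = R + L = 2440 + j3.603 Ω = 2440∠0.1° Ω.
Step 4 — Source phasor: V = 22.7∠-138.8° V = -17.08 - j14.95 V.
Step 5 — Ohm's law: I = V / Z_total = (-17.08 - j14.95) / (2440 + j3.603) = -0.007009 - j0.006118 A.
Step 6 — Convert to polar: |I| = 0.009303 A, ∠I = -138.9°.

I = 0.009303∠-138.9° A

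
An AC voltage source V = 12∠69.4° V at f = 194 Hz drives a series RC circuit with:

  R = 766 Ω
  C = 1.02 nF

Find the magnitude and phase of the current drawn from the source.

Step 1 — Angular frequency: ω = 2π·f = 2π·194 = 1219 rad/s.
Step 2 — Component impedances:
  R: Z = R = 766 Ω
  C: Z = 1/(jωC) = -j/(ω·C) = 0 - j8.043e+05 Ω
Step 3 — Series combination: Z_total = R + C = 766 - j8.043e+05 Ω = 8.043e+05∠-89.9° Ω.
Step 4 — Source phasor: V = 12∠69.4° V = 4.222 + j11.23 V.
Step 5 — Ohm's law: I = V / Z_total = (4.222 + j11.23) / (766 - j8.043e+05) = -1.396e-05 + j5.263e-06 A.
Step 6 — Convert to polar: |I| = 1.492e-05 A, ∠I = 159.3°.

I = 1.492e-05∠159.3° A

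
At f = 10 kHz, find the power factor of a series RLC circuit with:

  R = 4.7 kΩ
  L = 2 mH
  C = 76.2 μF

Step 1 — Angular frequency: ω = 2π·f = 2π·1e+04 = 6.283e+04 rad/s.
Step 2 — Component impedances:
  R: Z = R = 4700 Ω
  L: Z = jωL = j·6.283e+04·0.002 = 0 + j125.7 Ω
  C: Z = 1/(jωC) = -j/(ω·C) = 0 - j0.2089 Ω
Step 3 — Series combination: Z_total = R + L + C = 4700 + j125.5 Ω = 4702∠1.5° Ω.
Step 4 — Power factor: PF = cos(φ) = Re(Z)/|Z| = 4700/4702 = 0.9996.
Step 5 — Type: Im(Z) = 125.5 ⇒ lagging (phase φ = 1.5°).

PF = 0.9996 (lagging, φ = 1.5°)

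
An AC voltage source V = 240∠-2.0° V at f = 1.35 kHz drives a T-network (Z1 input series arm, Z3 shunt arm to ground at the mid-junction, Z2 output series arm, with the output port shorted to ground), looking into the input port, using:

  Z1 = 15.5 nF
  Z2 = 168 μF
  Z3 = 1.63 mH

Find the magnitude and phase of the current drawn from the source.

Step 1 — Angular frequency: ω = 2π·f = 2π·1350 = 8482 rad/s.
Step 2 — Component impedances:
  Z1: Z = 1/(jωC) = -j/(ω·C) = 0 - j7606 Ω
  Z2: Z = 1/(jωC) = -j/(ω·C) = 0 - j0.7017 Ω
  Z3: Z = jωL = j·8482·0.00163 = 0 + j13.83 Ω
Step 3 — With the output port shorted to ground, the output series arm Z2 runs from the junction to ground; the shunt arm Z3 also runs from the junction to ground. They appear in parallel: Z3 || Z2 = 0 - j0.7393 Ω.
Step 4 — Series with input arm Z1: Z_in = Z1 + (Z3 || Z2) = 0 - j7607 Ω = 7607∠-90.0° Ω.
Step 5 — Source phasor: V = 240∠-2.0° V = 239.9 - j8.376 V.
Step 6 — Ohm's law: I = V / Z_total = (239.9 - j8.376) / (0 - j7607) = 0.001101 + j0.03153 A.
Step 7 — Convert to polar: |I| = 0.03155 A, ∠I = 88.0°.

I = 0.03155∠88.0° A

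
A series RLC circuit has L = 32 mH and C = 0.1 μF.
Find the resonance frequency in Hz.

Step 1 — Resonance condition Im(Z)=0 gives ω₀ = 1/√(LC).
Step 2 — ω₀ = 1/√(0.032·1e-07) = 1.768e+04 rad/s.
Step 3 — f₀ = ω₀/(2π) = 2813 Hz.

f₀ = 2813 Hz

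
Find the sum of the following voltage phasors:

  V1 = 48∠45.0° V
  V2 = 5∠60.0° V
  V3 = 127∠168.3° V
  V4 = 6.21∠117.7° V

Step 1 — Convert each phasor to rectangular form:
  V1 = 48·(cos(45.0°) + j·sin(45.0°)) = 33.94 + j33.94 V
  V2 = 5·(cos(60.0°) + j·sin(60.0°)) = 2.5 + j4.33 V
  V3 = 127·(cos(168.3°) + j·sin(168.3°)) = -124.4 + j25.75 V
  V4 = 6.21·(cos(117.7°) + j·sin(117.7°)) = -2.887 + j5.498 V
Step 2 — Sum components: V_total = -90.81 + j69.52 V.
Step 3 — Convert to polar: |V_total| = 114.4 V, ∠V_total = 142.6°.

V_total = 114.4∠142.6° V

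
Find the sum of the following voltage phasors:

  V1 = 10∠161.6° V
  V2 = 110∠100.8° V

Step 1 — Convert each phasor to rectangular form:
  V1 = 10·(cos(161.6°) + j·sin(161.6°)) = -9.489 + j3.156 V
  V2 = 110·(cos(100.8°) + j·sin(100.8°)) = -20.61 + j108.1 V
Step 2 — Sum components: V_total = -30.1 + j111.2 V.
Step 3 — Convert to polar: |V_total| = 115.2 V, ∠V_total = 105.1°.

V_total = 115.2∠105.1° V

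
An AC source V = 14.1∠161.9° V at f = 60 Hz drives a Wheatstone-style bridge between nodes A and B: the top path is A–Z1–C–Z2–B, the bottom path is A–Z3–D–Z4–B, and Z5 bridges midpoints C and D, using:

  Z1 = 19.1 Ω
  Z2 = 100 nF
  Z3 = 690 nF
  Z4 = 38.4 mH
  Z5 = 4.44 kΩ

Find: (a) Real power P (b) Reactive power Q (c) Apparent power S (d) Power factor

Step 1 — Angular frequency: ω = 2π·f = 2π·60 = 377 rad/s.
Step 2 — Component impedances:
  Z1: Z = R = 19.1 Ω
  Z2: Z = 1/(jωC) = -j/(ω·C) = 0 - j2.653e+04 Ω
  Z3: Z = 1/(jωC) = -j/(ω·C) = 0 - j3844 Ω
  Z4: Z = jωL = j·377·0.0384 = 0 + j14.48 Ω
  Z5: Z = R = 4440 Ω
Step 3 — Bridge requires nodal analysis (the Z5 bridge couples midpoints C and D, so the two paths cannot be reduced to a simple series/parallel combination). Setting node B to ground and injecting 1 A at node A, the 3-node admittance system at A, C, D solves to V_A = Z_AB = 1617 - j2131 Ω = 2675∠-52.8° Ω.
Step 4 — Source phasor: V = 14.1∠161.9° V = -13.4 + j4.381 V.
Step 5 — Current: I = V / Z = -0.004333 - j0.003001 A = 0.00527∠-145.3° A.
Step 6 — Complex power: S = V·I* = 0.04493 - j0.05919 VA.
Step 7 — Real power: P = Re(S) = 0.04493 W.
Step 8 — Reactive power: Q = Im(S) = -0.05919 VAR.
Step 9 — Apparent power: |S| = 0.07431 VA.
Step 10 — Power factor: PF = P/|S| = 0.6046 (leading).

(a) P = 0.04493 W  (b) Q = -0.05919 VAR  (c) S = 0.07431 VA  (d) PF = 0.6046 (leading)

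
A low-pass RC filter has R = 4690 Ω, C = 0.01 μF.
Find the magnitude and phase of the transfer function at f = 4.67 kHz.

Step 1 — Angular frequency: ω = 2π·4670 = 2.934e+04 rad/s.
Step 2 — Transfer function: H(jω) = 1/(1 + jωRC).
Step 3 — Denominator: 1 + jωRC = 1 + j·2.934e+04·4690·1e-08 = 1 + j1.376.
Step 4 — H = 0.3456 - j0.4756.
Step 5 — Magnitude: |H| = 0.5878 (-4.6 dB); phase: φ = -54.0°.

|H| = 0.5878 (-4.6 dB), φ = -54.0°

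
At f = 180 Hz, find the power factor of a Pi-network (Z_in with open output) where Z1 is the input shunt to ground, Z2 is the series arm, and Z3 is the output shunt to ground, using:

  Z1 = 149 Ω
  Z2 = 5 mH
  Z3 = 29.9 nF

Step 1 — Angular frequency: ω = 2π·f = 2π·180 = 1131 rad/s.
Step 2 — Component impedances:
  Z1: Z = R = 149 Ω
  Z2: Z = jωL = j·1131·0.005 = 0 + j5.655 Ω
  Z3: Z = 1/(jωC) = -j/(ω·C) = 0 - j2.957e+04 Ω
Step 3 — With open output, the series arm Z2 and the output shunt Z3 appear in series to ground: Z2 + Z3 = 0 - j2.957e+04 Ω.
Step 4 — Parallel with input shunt Z1: Z_in = Z1 || (Z2 + Z3) = 149 - j0.7509 Ω = 149∠-0.3° Ω.
Step 5 — Power factor: PF = cos(φ) = Re(Z)/|Z| = 149/149 = 1.
Step 6 — Type: Im(Z) = -0.7509 ⇒ leading (phase φ = -0.3°).

PF = 1 (leading, φ = -0.3°)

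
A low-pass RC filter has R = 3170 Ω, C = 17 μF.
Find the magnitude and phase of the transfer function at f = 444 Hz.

Step 1 — Angular frequency: ω = 2π·444 = 2790 rad/s.
Step 2 — Transfer function: H(jω) = 1/(1 + jωRC).
Step 3 — Denominator: 1 + jωRC = 1 + j·2790·3170·1.7e-05 = 1 + j150.3.
Step 4 — H = 4.424e-05 - j0.006651.
Step 5 — Magnitude: |H| = 0.006651 (-43.5 dB); phase: φ = -89.6°.

|H| = 0.006651 (-43.5 dB), φ = -89.6°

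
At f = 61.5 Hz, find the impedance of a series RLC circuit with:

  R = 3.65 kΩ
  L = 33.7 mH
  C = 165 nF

Step 1 — Angular frequency: ω = 2π·f = 2π·61.5 = 386.4 rad/s.
Step 2 — Component impedances:
  R: Z = R = 3650 Ω
  L: Z = jωL = j·386.4·0.0337 = 0 + j13.02 Ω
  C: Z = 1/(jωC) = -j/(ω·C) = 0 - j1.568e+04 Ω
Step 3 — Series combination: Z_total = R + L + C = 3650 - j1.567e+04 Ω = 1.609e+04∠-76.9° Ω.

Z = 3650 - j1.567e+04 Ω = 1.609e+04∠-76.9° Ω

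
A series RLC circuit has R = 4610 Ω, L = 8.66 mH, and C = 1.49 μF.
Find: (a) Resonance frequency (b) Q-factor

Step 1 — Resonance condition Im(Z)=0 gives ω₀ = 1/√(LC).
Step 2 — ω₀ = 1/√(0.00866·1.49e-06) = 8803 rad/s.
Step 3 — f₀ = ω₀/(2π) = 1401 Hz.
Step 4 — Series Q: Q = ω₀L/R = 8803·0.00866/4610 = 0.01654.

(a) f₀ = 1401 Hz  (b) Q = 0.01654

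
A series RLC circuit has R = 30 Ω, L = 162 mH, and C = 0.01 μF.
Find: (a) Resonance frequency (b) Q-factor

Step 1 — Resonance condition Im(Z)=0 gives ω₀ = 1/√(LC).
Step 2 — ω₀ = 1/√(0.162·1e-08) = 2.485e+04 rad/s.
Step 3 — f₀ = ω₀/(2π) = 3954 Hz.
Step 4 — Series Q: Q = ω₀L/R = 2.485e+04·0.162/30 = 134.2.

(a) f₀ = 3954 Hz  (b) Q = 134.2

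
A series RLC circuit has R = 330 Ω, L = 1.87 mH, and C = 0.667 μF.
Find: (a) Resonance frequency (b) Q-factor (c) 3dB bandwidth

Step 1 — Resonance condition Im(Z)=0 gives ω₀ = 1/√(LC).
Step 2 — ω₀ = 1/√(0.00187·6.67e-07) = 2.831e+04 rad/s.
Step 3 — f₀ = ω₀/(2π) = 4506 Hz.
Step 4 — Series Q: Q = ω₀L/R = 2.831e+04·0.00187/330 = 0.1605.
Step 5 — 3dB bandwidth: Δω = ω₀/Q = 1.765e+05 rad/s; BW = Δω/(2π) = 2.809e+04 Hz.

(a) f₀ = 4506 Hz  (b) Q = 0.1605  (c) BW = 2.809e+04 Hz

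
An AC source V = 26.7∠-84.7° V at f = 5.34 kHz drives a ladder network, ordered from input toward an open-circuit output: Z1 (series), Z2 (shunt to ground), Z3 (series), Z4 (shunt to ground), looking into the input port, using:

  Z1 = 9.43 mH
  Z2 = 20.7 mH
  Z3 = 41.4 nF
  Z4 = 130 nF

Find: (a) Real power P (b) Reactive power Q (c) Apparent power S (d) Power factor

Step 1 — Angular frequency: ω = 2π·f = 2π·5340 = 3.355e+04 rad/s.
Step 2 — Component impedances:
  Z1: Z = jωL = j·3.355e+04·0.00943 = 0 + j316.4 Ω
  Z2: Z = jωL = j·3.355e+04·0.0207 = 0 + j694.5 Ω
  Z3: Z = 1/(jωC) = -j/(ω·C) = 0 - j719.9 Ω
  Z4: Z = 1/(jωC) = -j/(ω·C) = 0 - j229.3 Ω
Step 3 — Ladder network (open output): work backward from the far end, alternating series and parallel combinations. Z_in = 0 + j2905 Ω = 2905∠90.0° Ω.
Step 4 — Source phasor: V = 26.7∠-84.7° V = 2.466 - j26.59 V.
Step 5 — Current: I = V / Z = -0.009151 - j0.0008489 A = 0.00919∠-174.7° A.
Step 6 — Complex power: S = V·I* = 0 + j0.2454 VA.
Step 7 — Real power: P = Re(S) = 0 W.
Step 8 — Reactive power: Q = Im(S) = 0.2454 VAR.
Step 9 — Apparent power: |S| = 0.2454 VA.
Step 10 — Power factor: PF = P/|S| = 0 (lagging).

(a) P = 0 W  (b) Q = 0.2454 VAR  (c) S = 0.2454 VA  (d) PF = 0 (lagging)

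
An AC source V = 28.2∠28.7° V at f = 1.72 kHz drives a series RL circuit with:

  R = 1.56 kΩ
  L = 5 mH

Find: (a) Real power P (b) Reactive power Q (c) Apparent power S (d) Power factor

Step 1 — Angular frequency: ω = 2π·f = 2π·1720 = 1.081e+04 rad/s.
Step 2 — Component impedances:
  R: Z = R = 1560 Ω
  L: Z = jωL = j·1.081e+04·0.005 = 0 + j54.04 Ω
Step 3 — Series combination: Z_total = R + L = 1560 + j54.04 Ω = 1561∠2.0° Ω.
Step 4 — Source phasor: V = 28.2∠28.7° V = 24.74 + j13.54 V.
Step 5 — Current: I = V / Z = 0.01614 + j0.008122 A = 0.01807∠26.7° A.
Step 6 — Complex power: S = V·I* = 0.5092 + j0.01764 VA.
Step 7 — Real power: P = Re(S) = 0.5092 W.
Step 8 — Reactive power: Q = Im(S) = 0.01764 VAR.
Step 9 — Apparent power: |S| = 0.5095 VA.
Step 10 — Power factor: PF = P/|S| = 0.9994 (lagging).

(a) P = 0.5092 W  (b) Q = 0.01764 VAR  (c) S = 0.5095 VA  (d) PF = 0.9994 (lagging)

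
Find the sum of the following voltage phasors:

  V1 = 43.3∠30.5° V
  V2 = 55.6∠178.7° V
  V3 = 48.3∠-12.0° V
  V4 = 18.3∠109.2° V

Step 1 — Convert each phasor to rectangular form:
  V1 = 43.3·(cos(30.5°) + j·sin(30.5°)) = 37.31 + j21.98 V
  V2 = 55.6·(cos(178.7°) + j·sin(178.7°)) = -55.59 + j1.261 V
  V3 = 48.3·(cos(-12.0°) + j·sin(-12.0°)) = 47.24 - j10.04 V
  V4 = 18.3·(cos(109.2°) + j·sin(109.2°)) = -6.018 + j17.28 V
Step 2 — Sum components: V_total = 22.95 + j30.48 V.
Step 3 — Convert to polar: |V_total| = 38.15 V, ∠V_total = 53.0°.

V_total = 38.15∠53.0° V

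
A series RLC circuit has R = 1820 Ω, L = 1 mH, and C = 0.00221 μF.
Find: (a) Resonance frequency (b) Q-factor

Step 1 — Resonance condition Im(Z)=0 gives ω₀ = 1/√(LC).
Step 2 — ω₀ = 1/√(0.001·2.21e-09) = 6.727e+05 rad/s.
Step 3 — f₀ = ω₀/(2π) = 1.071e+05 Hz.
Step 4 — Series Q: Q = ω₀L/R = 6.727e+05·0.001/1820 = 0.3696.

(a) f₀ = 1.071e+05 Hz  (b) Q = 0.3696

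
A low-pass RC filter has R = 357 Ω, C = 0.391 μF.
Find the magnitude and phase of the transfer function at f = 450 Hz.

Step 1 — Angular frequency: ω = 2π·450 = 2827 rad/s.
Step 2 — Transfer function: H(jω) = 1/(1 + jωRC).
Step 3 — Denominator: 1 + jωRC = 1 + j·2827·357·3.91e-07 = 1 + j0.3947.
Step 4 — H = 0.8652 - j0.3415.
Step 5 — Magnitude: |H| = 0.9302 (-0.6 dB); phase: φ = -21.5°.

|H| = 0.9302 (-0.6 dB), φ = -21.5°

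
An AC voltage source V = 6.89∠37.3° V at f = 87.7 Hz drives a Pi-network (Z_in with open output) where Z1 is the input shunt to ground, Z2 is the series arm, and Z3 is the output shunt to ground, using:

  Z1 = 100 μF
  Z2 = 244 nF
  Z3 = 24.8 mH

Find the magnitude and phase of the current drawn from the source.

Step 1 — Angular frequency: ω = 2π·f = 2π·87.7 = 551 rad/s.
Step 2 — Component impedances:
  Z1: Z = 1/(jωC) = -j/(ω·C) = 0 - j18.15 Ω
  Z2: Z = 1/(jωC) = -j/(ω·C) = 0 - j7438 Ω
  Z3: Z = jωL = j·551·0.0248 = 0 + j13.67 Ω
Step 3 — With open output, the series arm Z2 and the output shunt Z3 appear in series to ground: Z2 + Z3 = 0 - j7424 Ω.
Step 4 — Parallel with input shunt Z1: Z_in = Z1 || (Z2 + Z3) = 0 - j18.1 Ω = 18.1∠-90.0° Ω.
Step 5 — Source phasor: V = 6.89∠37.3° V = 5.481 + j4.175 V.
Step 6 — Ohm's law: I = V / Z_total = (5.481 + j4.175) / (0 - j18.1) = -0.2306 + j0.3028 A.
Step 7 — Convert to polar: |I| = 0.3806 A, ∠I = 127.3°.

I = 0.3806∠127.3° A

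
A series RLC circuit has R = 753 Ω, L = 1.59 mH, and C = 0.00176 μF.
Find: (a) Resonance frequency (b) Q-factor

Step 1 — Resonance condition Im(Z)=0 gives ω₀ = 1/√(LC).
Step 2 — ω₀ = 1/√(0.00159·1.76e-09) = 5.978e+05 rad/s.
Step 3 — f₀ = ω₀/(2π) = 9.514e+04 Hz.
Step 4 — Series Q: Q = ω₀L/R = 5.978e+05·0.00159/753 = 1.262.

(a) f₀ = 9.514e+04 Hz  (b) Q = 1.262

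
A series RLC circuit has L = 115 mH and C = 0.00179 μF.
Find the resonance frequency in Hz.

Step 1 — Resonance condition Im(Z)=0 gives ω₀ = 1/√(LC).
Step 2 — ω₀ = 1/√(0.115·1.79e-09) = 6.97e+04 rad/s.
Step 3 — f₀ = ω₀/(2π) = 1.109e+04 Hz.

f₀ = 1.109e+04 Hz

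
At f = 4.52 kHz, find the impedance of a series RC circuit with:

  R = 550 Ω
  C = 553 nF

Step 1 — Angular frequency: ω = 2π·f = 2π·4520 = 2.84e+04 rad/s.
Step 2 — Component impedances:
  R: Z = R = 550 Ω
  C: Z = 1/(jωC) = -j/(ω·C) = 0 - j63.67 Ω
Step 3 — Series combination: Z_total = R + C = 550 - j63.67 Ω = 553.7∠-6.6° Ω.

Z = 550 - j63.67 Ω = 553.7∠-6.6° Ω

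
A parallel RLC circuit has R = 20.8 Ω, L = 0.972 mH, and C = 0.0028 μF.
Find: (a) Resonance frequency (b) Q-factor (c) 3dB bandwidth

Step 1 — Resonance: ω₀ = 1/√(LC) = 1/√(0.000972·2.8e-09) = 6.062e+05 rad/s.
Step 2 — f₀ = ω₀/(2π) = 9.647e+04 Hz.
Step 3 — Parallel Q: Q = R/(ω₀L) = 20.8/(6.062e+05·0.000972) = 0.0353.
Step 4 — Bandwidth: Δω = ω₀/Q = 1.717e+07 rad/s; BW = Δω/(2π) = 2.733e+06 Hz.

(a) f₀ = 9.647e+04 Hz  (b) Q = 0.0353  (c) BW = 2.733e+06 Hz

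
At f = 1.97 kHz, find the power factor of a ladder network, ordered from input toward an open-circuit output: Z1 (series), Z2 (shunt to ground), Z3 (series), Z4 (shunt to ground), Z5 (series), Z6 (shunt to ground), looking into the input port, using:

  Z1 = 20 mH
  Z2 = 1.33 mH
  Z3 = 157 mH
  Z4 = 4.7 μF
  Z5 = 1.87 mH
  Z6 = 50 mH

Step 1 — Angular frequency: ω = 2π·f = 2π·1970 = 1.238e+04 rad/s.
Step 2 — Component impedances:
  Z1: Z = jωL = j·1.238e+04·0.02 = 0 + j247.6 Ω
  Z2: Z = jωL = j·1.238e+04·0.00133 = 0 + j16.46 Ω
  Z3: Z = jωL = j·1.238e+04·0.157 = 0 + j1943 Ω
  Z4: Z = 1/(jωC) = -j/(ω·C) = 0 - j17.19 Ω
  Z5: Z = jωL = j·1.238e+04·0.00187 = 0 + j23.15 Ω
  Z6: Z = jωL = j·1.238e+04·0.05 = 0 + j618.9 Ω
Step 3 — Ladder network (open output): work backward from the far end, alternating series and parallel combinations. Z_in = 0 + j263.9 Ω = 263.9∠90.0° Ω.
Step 4 — Power factor: PF = cos(φ) = Re(Z)/|Z| = 0/263.9 = 0.
Step 5 — Type: Im(Z) = 263.9 ⇒ lagging (phase φ = 90.0°).

PF = 0 (lagging, φ = 90.0°)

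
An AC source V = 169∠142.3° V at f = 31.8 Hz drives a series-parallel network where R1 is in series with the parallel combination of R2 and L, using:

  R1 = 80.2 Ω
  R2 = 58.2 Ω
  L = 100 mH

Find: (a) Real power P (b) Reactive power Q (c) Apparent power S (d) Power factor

Step 1 — Angular frequency: ω = 2π·f = 2π·31.8 = 199.8 rad/s.
Step 2 — Component impedances:
  R1: Z = R = 80.2 Ω
  R2: Z = R = 58.2 Ω
  L: Z = jωL = j·199.8·0.1 = 0 + j19.98 Ω
Step 3 — Parallel branch: R2 || L = 1/(1/R2 + 1/L) = 6.136 + j17.87 Ω.
Step 4 — Series with R1: Z_total = R1 + (R2 || L) = 86.34 + j17.87 Ω = 88.17∠11.7° Ω.
Step 5 — Source phasor: V = 169∠142.3° V = -133.7 + j103.3 V.
Step 6 — Current: I = V / Z = -1.248 + j1.455 A = 1.917∠130.6° A.
Step 7 — Complex power: S = V·I* = 317.2 + j65.67 VA.
Step 8 — Real power: P = Re(S) = 317.2 W.
Step 9 — Reactive power: Q = Im(S) = 65.67 VAR.
Step 10 — Apparent power: |S| = 323.9 VA.
Step 11 — Power factor: PF = P/|S| = 0.9792 (lagging).

(a) P = 317.2 W  (b) Q = 65.67 VAR  (c) S = 323.9 VA  (d) PF = 0.9792 (lagging)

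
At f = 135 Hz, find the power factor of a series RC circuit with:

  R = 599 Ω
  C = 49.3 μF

Step 1 — Angular frequency: ω = 2π·f = 2π·135 = 848.2 rad/s.
Step 2 — Component impedances:
  R: Z = R = 599 Ω
  C: Z = 1/(jωC) = -j/(ω·C) = 0 - j23.91 Ω
Step 3 — Series combination: Z_total = R + C = 599 - j23.91 Ω = 599.5∠-2.3° Ω.
Step 4 — Power factor: PF = cos(φ) = Re(Z)/|Z| = 599/599.5 = 0.9992.
Step 5 — Type: Im(Z) = -23.91 ⇒ leading (phase φ = -2.3°).

PF = 0.9992 (leading, φ = -2.3°)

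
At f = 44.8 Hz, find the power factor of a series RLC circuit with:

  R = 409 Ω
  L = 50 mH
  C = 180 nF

Step 1 — Angular frequency: ω = 2π·f = 2π·44.8 = 281.5 rad/s.
Step 2 — Component impedances:
  R: Z = R = 409 Ω
  L: Z = jωL = j·281.5·0.05 = 0 + j14.07 Ω
  C: Z = 1/(jωC) = -j/(ω·C) = 0 - j1.974e+04 Ω
Step 3 — Series combination: Z_total = R + L + C = 409 - j1.972e+04 Ω = 1.973e+04∠-88.8° Ω.
Step 4 — Power factor: PF = cos(φ) = Re(Z)/|Z| = 409/1.973e+04 = 0.02073.
Step 5 — Type: Im(Z) = -1.972e+04 ⇒ leading (phase φ = -88.8°).

PF = 0.02073 (leading, φ = -88.8°)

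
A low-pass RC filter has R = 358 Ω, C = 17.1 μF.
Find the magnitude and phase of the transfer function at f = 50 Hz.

Step 1 — Angular frequency: ω = 2π·50 = 314.2 rad/s.
Step 2 — Transfer function: H(jω) = 1/(1 + jωRC).
Step 3 — Denominator: 1 + jωRC = 1 + j·314.2·358·1.71e-05 = 1 + j1.923.
Step 4 — H = 0.2128 - j0.4093.
Step 5 — Magnitude: |H| = 0.4613 (-6.7 dB); phase: φ = -62.5°.

|H| = 0.4613 (-6.7 dB), φ = -62.5°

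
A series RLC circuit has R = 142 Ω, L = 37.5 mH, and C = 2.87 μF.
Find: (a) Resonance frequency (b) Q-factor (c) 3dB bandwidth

Step 1 — Resonance condition Im(Z)=0 gives ω₀ = 1/√(LC).
Step 2 — ω₀ = 1/√(0.0375·2.87e-06) = 3048 rad/s.
Step 3 — f₀ = ω₀/(2π) = 485.1 Hz.
Step 4 — Series Q: Q = ω₀L/R = 3048·0.0375/142 = 0.805.
Step 5 — 3dB bandwidth: Δω = ω₀/Q = 3787 rad/s; BW = Δω/(2π) = 602.7 Hz.

(a) f₀ = 485.1 Hz  (b) Q = 0.805  (c) BW = 602.7 Hz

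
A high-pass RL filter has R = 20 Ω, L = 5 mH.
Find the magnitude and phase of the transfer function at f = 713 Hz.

Step 1 — Angular frequency: ω = 2π·713 = 4480 rad/s.
Step 2 — Transfer function: H(jω) = jωL/(R + jωL).
Step 3 — Numerator jωL = j·22.4; denominator R + jωL = 20 + j22.4.
Step 4 — H = 0.5564 + j0.4968.
Step 5 — Magnitude: |H| = 0.7459 (-2.5 dB); phase: φ = 41.8°.

|H| = 0.7459 (-2.5 dB), φ = 41.8°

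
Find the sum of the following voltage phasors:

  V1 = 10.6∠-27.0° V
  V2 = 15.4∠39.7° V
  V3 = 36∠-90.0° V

Step 1 — Convert each phasor to rectangular form:
  V1 = 10.6·(cos(-27.0°) + j·sin(-27.0°)) = 9.445 - j4.812 V
  V2 = 15.4·(cos(39.7°) + j·sin(39.7°)) = 11.85 + j9.837 V
  V3 = 36·(cos(-90.0°) + j·sin(-90.0°)) = 0 - j36 V
Step 2 — Sum components: V_total = 21.29 - j30.98 V.
Step 3 — Convert to polar: |V_total| = 37.59 V, ∠V_total = -55.5°.

V_total = 37.59∠-55.5° V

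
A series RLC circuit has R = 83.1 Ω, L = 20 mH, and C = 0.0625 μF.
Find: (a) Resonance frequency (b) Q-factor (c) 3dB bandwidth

Step 1 — Resonance condition Im(Z)=0 gives ω₀ = 1/√(LC).
Step 2 — ω₀ = 1/√(0.02·6.25e-08) = 2.828e+04 rad/s.
Step 3 — f₀ = ω₀/(2π) = 4502 Hz.
Step 4 — Series Q: Q = ω₀L/R = 2.828e+04·0.02/83.1 = 6.807.
Step 5 — 3dB bandwidth: Δω = ω₀/Q = 4155 rad/s; BW = Δω/(2π) = 661.3 Hz.

(a) f₀ = 4502 Hz  (b) Q = 6.807  (c) BW = 661.3 Hz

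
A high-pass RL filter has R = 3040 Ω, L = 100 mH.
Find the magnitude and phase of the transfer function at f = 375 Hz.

Step 1 — Angular frequency: ω = 2π·375 = 2356 rad/s.
Step 2 — Transfer function: H(jω) = jωL/(R + jωL).
Step 3 — Numerator jωL = j·235.6; denominator R + jωL = 3040 + j235.6.
Step 4 — H = 0.005971 + j0.07704.
Step 5 — Magnitude: |H| = 0.07727 (-22.2 dB); phase: φ = 85.6°.

|H| = 0.07727 (-22.2 dB), φ = 85.6°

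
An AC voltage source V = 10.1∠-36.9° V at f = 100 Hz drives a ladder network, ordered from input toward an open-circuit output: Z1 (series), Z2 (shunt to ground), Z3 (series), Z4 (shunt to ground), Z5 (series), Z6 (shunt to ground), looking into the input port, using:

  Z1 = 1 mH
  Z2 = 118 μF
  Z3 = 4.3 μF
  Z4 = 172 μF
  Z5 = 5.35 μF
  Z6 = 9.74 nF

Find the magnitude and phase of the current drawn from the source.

Step 1 — Angular frequency: ω = 2π·f = 2π·100 = 628.3 rad/s.
Step 2 — Component impedances:
  Z1: Z = jωL = j·628.3·0.001 = 0 + j0.6283 Ω
  Z2: Z = 1/(jωC) = -j/(ω·C) = 0 - j13.49 Ω
  Z3: Z = 1/(jωC) = -j/(ω·C) = 0 - j370.1 Ω
  Z4: Z = 1/(jωC) = -j/(ω·C) = 0 - j9.253 Ω
  Z5: Z = 1/(jωC) = -j/(ω·C) = 0 - j297.5 Ω
  Z6: Z = 1/(jωC) = -j/(ω·C) = 0 - j1.634e+05 Ω
Step 3 — Ladder network (open output): work backward from the far end, alternating series and parallel combinations. Z_in = 0 - j12.4 Ω = 12.4∠-90.0° Ω.
Step 4 — Source phasor: V = 10.1∠-36.9° V = 8.077 - j6.064 V.
Step 5 — Ohm's law: I = V / Z_total = (8.077 - j6.064) / (0 - j12.4) = 0.4892 + j0.6515 A.
Step 6 — Convert to polar: |I| = 0.8148 A, ∠I = 53.1°.

I = 0.8148∠53.1° A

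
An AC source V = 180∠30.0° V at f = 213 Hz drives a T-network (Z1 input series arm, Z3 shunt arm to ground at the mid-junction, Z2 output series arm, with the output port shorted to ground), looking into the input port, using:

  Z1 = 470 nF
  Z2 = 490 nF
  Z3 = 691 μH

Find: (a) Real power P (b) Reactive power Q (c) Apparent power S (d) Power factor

Step 1 — Angular frequency: ω = 2π·f = 2π·213 = 1338 rad/s.
Step 2 — Component impedances:
  Z1: Z = 1/(jωC) = -j/(ω·C) = 0 - j1590 Ω
  Z2: Z = 1/(jωC) = -j/(ω·C) = 0 - j1525 Ω
  Z3: Z = jωL = j·1338·0.000691 = 0 + j0.9248 Ω
Step 3 — With the output port shorted to ground, the output series arm Z2 runs from the junction to ground; the shunt arm Z3 also runs from the junction to ground. They appear in parallel: Z3 || Z2 = 0 + j0.9253 Ω.
Step 4 — Series with input arm Z1: Z_in = Z1 + (Z3 || Z2) = 0 - j1589 Ω = 1589∠-90.0° Ω.
Step 5 — Source phasor: V = 180∠30.0° V = 155.9 + j90 V.
Step 6 — Current: I = V / Z = -0.05664 + j0.09811 A = 0.1133∠120.0° A.
Step 7 — Complex power: S = V·I* = 0 - j20.39 VA.
Step 8 — Real power: P = Re(S) = 0 W.
Step 9 — Reactive power: Q = Im(S) = -20.39 VAR.
Step 10 — Apparent power: |S| = 20.39 VA.
Step 11 — Power factor: PF = P/|S| = 0 (leading).

(a) P = 0 W  (b) Q = -20.39 VAR  (c) S = 20.39 VA  (d) PF = 0 (leading)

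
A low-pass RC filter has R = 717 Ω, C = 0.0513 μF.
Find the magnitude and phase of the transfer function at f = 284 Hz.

Step 1 — Angular frequency: ω = 2π·284 = 1784 rad/s.
Step 2 — Transfer function: H(jω) = 1/(1 + jωRC).
Step 3 — Denominator: 1 + jωRC = 1 + j·1784·717·5.13e-08 = 1 + j0.06563.
Step 4 — H = 0.9957 - j0.06535.
Step 5 — Magnitude: |H| = 0.9979 (-0.0 dB); phase: φ = -3.8°.

|H| = 0.9979 (-0.0 dB), φ = -3.8°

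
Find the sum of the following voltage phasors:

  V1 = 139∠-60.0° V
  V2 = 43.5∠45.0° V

Step 1 — Convert each phasor to rectangular form:
  V1 = 139·(cos(-60.0°) + j·sin(-60.0°)) = 69.5 - j120.4 V
  V2 = 43.5·(cos(45.0°) + j·sin(45.0°)) = 30.76 + j30.76 V
Step 2 — Sum components: V_total = 100.3 - j89.62 V.
Step 3 — Convert to polar: |V_total| = 134.5 V, ∠V_total = -41.8°.

V_total = 134.5∠-41.8° V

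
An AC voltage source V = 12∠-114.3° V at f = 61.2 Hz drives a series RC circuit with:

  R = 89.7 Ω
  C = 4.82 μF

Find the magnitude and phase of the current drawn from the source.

Step 1 — Angular frequency: ω = 2π·f = 2π·61.2 = 384.5 rad/s.
Step 2 — Component impedances:
  R: Z = R = 89.7 Ω
  C: Z = 1/(jωC) = -j/(ω·C) = 0 - j539.5 Ω
Step 3 — Series combination: Z_total = R + C = 89.7 - j539.5 Ω = 546.9∠-80.6° Ω.
Step 4 — Source phasor: V = 12∠-114.3° V = -4.938 - j10.94 V.
Step 5 — Ohm's law: I = V / Z_total = (-4.938 - j10.94) / (89.7 - j539.5) = 0.01824 - j0.01219 A.
Step 6 — Convert to polar: |I| = 0.02194 A, ∠I = -33.7°.

I = 0.02194∠-33.7° A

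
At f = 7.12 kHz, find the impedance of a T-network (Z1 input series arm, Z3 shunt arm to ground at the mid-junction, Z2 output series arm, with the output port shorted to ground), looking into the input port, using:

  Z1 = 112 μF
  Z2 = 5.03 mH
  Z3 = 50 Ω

Step 1 — Angular frequency: ω = 2π·f = 2π·7120 = 4.474e+04 rad/s.
Step 2 — Component impedances:
  Z1: Z = 1/(jωC) = -j/(ω·C) = 0 - j0.1996 Ω
  Z2: Z = jωL = j·4.474e+04·0.00503 = 0 + j225 Ω
  Z3: Z = R = 50 Ω
Step 3 — With the output port shorted to ground, the output series arm Z2 runs from the junction to ground; the shunt arm Z3 also runs from the junction to ground. They appear in parallel: Z3 || Z2 = 47.65 + j10.59 Ω.
Step 4 — Series with input arm Z1: Z_in = Z1 + (Z3 || Z2) = 47.65 + j10.39 Ω = 48.77∠12.3° Ω.

Z = 47.65 + j10.39 Ω = 48.77∠12.3° Ω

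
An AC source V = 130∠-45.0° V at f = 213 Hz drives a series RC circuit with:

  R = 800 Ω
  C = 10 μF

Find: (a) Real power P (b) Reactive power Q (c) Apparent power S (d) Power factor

Step 1 — Angular frequency: ω = 2π·f = 2π·213 = 1338 rad/s.
Step 2 — Component impedances:
  R: Z = R = 800 Ω
  C: Z = 1/(jωC) = -j/(ω·C) = 0 - j74.72 Ω
Step 3 — Series combination: Z_total = R + C = 800 - j74.72 Ω = 803.5∠-5.3° Ω.
Step 4 — Source phasor: V = 130∠-45.0° V = 91.92 - j91.92 V.
Step 5 — Current: I = V / Z = 0.1246 - j0.1033 A = 0.1618∠-39.7° A.
Step 6 — Complex power: S = V·I* = 20.94 - j1.956 VA.
Step 7 — Real power: P = Re(S) = 20.94 W.
Step 8 — Reactive power: Q = Im(S) = -1.956 VAR.
Step 9 — Apparent power: |S| = 21.03 VA.
Step 10 — Power factor: PF = P/|S| = 0.9957 (leading).

(a) P = 20.94 W  (b) Q = -1.956 VAR  (c) S = 21.03 VA  (d) PF = 0.9957 (leading)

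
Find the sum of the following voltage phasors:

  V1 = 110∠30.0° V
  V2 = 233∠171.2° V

Step 1 — Convert each phasor to rectangular form:
  V1 = 110·(cos(30.0°) + j·sin(30.0°)) = 95.26 + j55 V
  V2 = 233·(cos(171.2°) + j·sin(171.2°)) = -230.3 + j35.65 V
Step 2 — Sum components: V_total = -135 + j90.65 V.
Step 3 — Convert to polar: |V_total| = 162.6 V, ∠V_total = 146.1°.

V_total = 162.6∠146.1° V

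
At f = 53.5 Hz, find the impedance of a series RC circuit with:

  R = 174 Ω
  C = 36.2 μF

Step 1 — Angular frequency: ω = 2π·f = 2π·53.5 = 336.2 rad/s.
Step 2 — Component impedances:
  R: Z = R = 174 Ω
  C: Z = 1/(jωC) = -j/(ω·C) = 0 - j82.18 Ω
Step 3 — Series combination: Z_total = R + C = 174 - j82.18 Ω = 192.4∠-25.3° Ω.

Z = 174 - j82.18 Ω = 192.4∠-25.3° Ω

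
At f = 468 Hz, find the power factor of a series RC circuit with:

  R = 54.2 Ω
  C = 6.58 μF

Step 1 — Angular frequency: ω = 2π·f = 2π·468 = 2941 rad/s.
Step 2 — Component impedances:
  R: Z = R = 54.2 Ω
  C: Z = 1/(jωC) = -j/(ω·C) = 0 - j51.68 Ω
Step 3 — Series combination: Z_total = R + C = 54.2 - j51.68 Ω = 74.89∠-43.6° Ω.
Step 4 — Power factor: PF = cos(φ) = Re(Z)/|Z| = 54.2/74.89 = 0.7237.
Step 5 — Type: Im(Z) = -51.68 ⇒ leading (phase φ = -43.6°).

PF = 0.7237 (leading, φ = -43.6°)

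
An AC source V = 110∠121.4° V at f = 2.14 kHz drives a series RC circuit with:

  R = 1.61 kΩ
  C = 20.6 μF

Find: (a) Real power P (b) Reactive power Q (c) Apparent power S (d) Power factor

Step 1 — Angular frequency: ω = 2π·f = 2π·2140 = 1.345e+04 rad/s.
Step 2 — Component impedances:
  R: Z = R = 1610 Ω
  C: Z = 1/(jωC) = -j/(ω·C) = 0 - j3.61 Ω
Step 3 — Series combination: Z_total = R + C = 1610 - j3.61 Ω = 1610∠-0.1° Ω.
Step 4 — Source phasor: V = 110∠121.4° V = -57.31 + j93.89 V.
Step 5 — Current: I = V / Z = -0.03573 + j0.05824 A = 0.06832∠121.5° A.
Step 6 — Complex power: S = V·I* = 7.515 - j0.01685 VA.
Step 7 — Real power: P = Re(S) = 7.515 W.
Step 8 — Reactive power: Q = Im(S) = -0.01685 VAR.
Step 9 — Apparent power: |S| = 7.516 VA.
Step 10 — Power factor: PF = P/|S| = 1 (leading).

(a) P = 7.515 W  (b) Q = -0.01685 VAR  (c) S = 7.516 VA  (d) PF = 1 (leading)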